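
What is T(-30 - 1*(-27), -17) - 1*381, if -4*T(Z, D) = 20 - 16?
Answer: -382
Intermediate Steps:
T(Z, D) = -1 (T(Z, D) = -(20 - 16)/4 = -¼*4 = -1)
T(-30 - 1*(-27), -17) - 1*381 = -1 - 1*381 = -1 - 381 = -382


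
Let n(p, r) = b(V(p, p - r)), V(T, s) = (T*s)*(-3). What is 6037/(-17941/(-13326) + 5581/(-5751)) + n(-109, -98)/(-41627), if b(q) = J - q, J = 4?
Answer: 6419716822982363/399706408565 ≈ 16061.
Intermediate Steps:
V(T, s) = -3*T*s
b(q) = 4 - q
n(p, r) = 4 + 3*p*(p - r) (n(p, r) = 4 - (-3)*p*(p - r) = 4 + 3*p*(p - r))
6037/(-17941/(-13326) + 5581/(-5751)) + n(-109, -98)/(-41627) = 6037/(-17941/(-13326) + 5581/(-5751)) + (4 + 3*(-109)*(-109 - 1*(-98)))/(-41627) = 6037/(-17941*(-1/13326) + 5581*(-1/5751)) + (4 + 3*(-109)*(-109 + 98))*(-1/41627) = 6037/(17941/13326 - 5581/5751) + (4 + 3*(-109)*(-11))*(-1/41627) = 6037/(9602095/25545942) + (4 + 3597)*(-1/41627) = 6037*(25545942/9602095) + 3601*(-1/41627) = 154220851854/9602095 - 3601/41627 = 6419716822982363/399706408565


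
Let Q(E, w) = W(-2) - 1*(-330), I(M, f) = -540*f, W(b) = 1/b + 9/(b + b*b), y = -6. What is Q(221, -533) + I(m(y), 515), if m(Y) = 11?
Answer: -277766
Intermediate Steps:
W(b) = 1/b + 9/(b + b²)
Q(E, w) = 334 (Q(E, w) = (10 - 2)/((-2)*(1 - 2)) - 1*(-330) = -½*8/(-1) + 330 = -½*(-1)*8 + 330 = 4 + 330 = 334)
Q(221, -533) + I(m(y), 515) = 334 - 540*515 = 334 - 278100 = -277766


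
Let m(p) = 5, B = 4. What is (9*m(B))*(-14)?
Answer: -630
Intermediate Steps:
(9*m(B))*(-14) = (9*5)*(-14) = 45*(-14) = -630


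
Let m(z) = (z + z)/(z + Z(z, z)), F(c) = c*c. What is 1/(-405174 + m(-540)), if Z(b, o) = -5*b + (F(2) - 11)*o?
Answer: -11/4456916 ≈ -2.4681e-6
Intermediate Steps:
F(c) = c²
Z(b, o) = -7*o - 5*b (Z(b, o) = -5*b + (2² - 11)*o = -5*b + (4 - 11)*o = -5*b - 7*o = -7*o - 5*b)
m(z) = -2/11 (m(z) = (z + z)/(z + (-7*z - 5*z)) = (2*z)/(z - 12*z) = (2*z)/((-11*z)) = (2*z)*(-1/(11*z)) = -2/11)
1/(-405174 + m(-540)) = 1/(-405174 - 2/11) = 1/(-4456916/11) = -11/4456916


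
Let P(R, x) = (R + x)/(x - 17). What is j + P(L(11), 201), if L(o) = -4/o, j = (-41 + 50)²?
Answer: 166151/2024 ≈ 82.090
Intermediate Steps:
j = 81 (j = 9² = 81)
P(R, x) = (R + x)/(-17 + x)
j + P(L(11), 201) = 81 + (-4/11 + 201)/(-17 + 201) = 81 + (-4*1/11 + 201)/184 = 81 + (-4/11 + 201)/184 = 81 + (1/184)*(2207/11) = 81 + 2207/2024 = 166151/2024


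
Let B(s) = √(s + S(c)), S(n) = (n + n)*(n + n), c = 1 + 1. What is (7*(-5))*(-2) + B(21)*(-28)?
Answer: 70 - 28*√37 ≈ -100.32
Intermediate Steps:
c = 2
S(n) = 4*n² (S(n) = (2*n)*(2*n) = 4*n²)
B(s) = √(16 + s) (B(s) = √(s + 4*2²) = √(s + 4*4) = √(s + 16) = √(16 + s))
(7*(-5))*(-2) + B(21)*(-28) = (7*(-5))*(-2) + √(16 + 21)*(-28) = -35*(-2) + √37*(-28) = 70 - 28*√37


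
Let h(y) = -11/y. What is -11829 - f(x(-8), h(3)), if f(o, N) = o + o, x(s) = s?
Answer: -11813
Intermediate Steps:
f(o, N) = 2*o
-11829 - f(x(-8), h(3)) = -11829 - 2*(-8) = -11829 - 1*(-16) = -11829 + 16 = -11813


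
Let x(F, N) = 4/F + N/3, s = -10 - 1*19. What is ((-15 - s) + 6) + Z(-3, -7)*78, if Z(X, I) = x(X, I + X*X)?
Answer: -32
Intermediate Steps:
s = -29 (s = -10 - 19 = -29)
x(F, N) = 4/F + N/3 (x(F, N) = 4/F + N*(⅓) = 4/F + N/3)
Z(X, I) = 4/X + I/3 + X²/3 (Z(X, I) = 4/X + (I + X*X)/3 = 4/X + (I + X²)/3 = 4/X + (I/3 + X²/3) = 4/X + I/3 + X²/3)
((-15 - s) + 6) + Z(-3, -7)*78 = ((-15 - 1*(-29)) + 6) + ((⅓)*(12 - 3*(-7 + (-3)²))/(-3))*78 = ((-15 + 29) + 6) + ((⅓)*(-⅓)*(12 - 3*(-7 + 9)))*78 = (14 + 6) + ((⅓)*(-⅓)*(12 - 3*2))*78 = 20 + ((⅓)*(-⅓)*(12 - 6))*78 = 20 + ((⅓)*(-⅓)*6)*78 = 20 - ⅔*78 = 20 - 52 = -32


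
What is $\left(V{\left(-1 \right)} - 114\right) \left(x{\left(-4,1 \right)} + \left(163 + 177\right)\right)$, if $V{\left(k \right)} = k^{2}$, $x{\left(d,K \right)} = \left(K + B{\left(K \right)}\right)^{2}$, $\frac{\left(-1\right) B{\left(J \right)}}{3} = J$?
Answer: $-38872$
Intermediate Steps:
$B{\left(J \right)} = - 3 J$
$x{\left(d,K \right)} = 4 K^{2}$ ($x{\left(d,K \right)} = \left(K - 3 K\right)^{2} = \left(- 2 K\right)^{2} = 4 K^{2}$)
$\left(V{\left(-1 \right)} - 114\right) \left(x{\left(-4,1 \right)} + \left(163 + 177\right)\right) = \left(\left(-1\right)^{2} - 114\right) \left(4 \cdot 1^{2} + \left(163 + 177\right)\right) = \left(1 - 114\right) \left(4 \cdot 1 + 340\right) = - 113 \left(4 + 340\right) = \left(-113\right) 344 = -38872$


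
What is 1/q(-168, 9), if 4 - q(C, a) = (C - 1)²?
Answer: -1/28557 ≈ -3.5018e-5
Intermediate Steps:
q(C, a) = 4 - (-1 + C)² (q(C, a) = 4 - (C - 1)² = 4 - (-1 + C)²)
1/q(-168, 9) = 1/(4 - (-1 - 168)²) = 1/(4 - 1*(-169)²) = 1/(4 - 1*28561) = 1/(4 - 28561) = 1/(-28557) = -1/28557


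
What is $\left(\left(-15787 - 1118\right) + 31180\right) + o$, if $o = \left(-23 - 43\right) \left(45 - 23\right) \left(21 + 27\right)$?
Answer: $-55421$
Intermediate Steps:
$o = -69696$ ($o = \left(-66\right) 22 \cdot 48 = \left(-1452\right) 48 = -69696$)
$\left(\left(-15787 - 1118\right) + 31180\right) + o = \left(\left(-15787 - 1118\right) + 31180\right) - 69696 = \left(-16905 + 31180\right) - 69696 = 14275 - 69696 = -55421$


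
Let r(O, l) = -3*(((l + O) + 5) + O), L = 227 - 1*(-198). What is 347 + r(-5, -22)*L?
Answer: 34772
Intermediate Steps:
L = 425 (L = 227 + 198 = 425)
r(O, l) = -15 - 6*O - 3*l (r(O, l) = -3*(((O + l) + 5) + O) = -3*((5 + O + l) + O) = -3*(5 + l + 2*O) = -15 - 6*O - 3*l)
347 + r(-5, -22)*L = 347 + (-15 - 6*(-5) - 3*(-22))*425 = 347 + (-15 + 30 + 66)*425 = 347 + 81*425 = 347 + 34425 = 34772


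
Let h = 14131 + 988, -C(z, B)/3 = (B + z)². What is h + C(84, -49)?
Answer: 11444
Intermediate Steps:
C(z, B) = -3*(B + z)²
h = 15119
h + C(84, -49) = 15119 - 3*(-49 + 84)² = 15119 - 3*35² = 15119 - 3*1225 = 15119 - 3675 = 11444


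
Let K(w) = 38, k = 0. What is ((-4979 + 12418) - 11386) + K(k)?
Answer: -3909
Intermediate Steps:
((-4979 + 12418) - 11386) + K(k) = ((-4979 + 12418) - 11386) + 38 = (7439 - 11386) + 38 = -3947 + 38 = -3909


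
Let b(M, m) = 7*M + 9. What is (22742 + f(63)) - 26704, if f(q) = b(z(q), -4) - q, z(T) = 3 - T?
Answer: -4436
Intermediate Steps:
b(M, m) = 9 + 7*M
f(q) = 30 - 8*q (f(q) = (9 + 7*(3 - q)) - q = (9 + (21 - 7*q)) - q = (30 - 7*q) - q = 30 - 8*q)
(22742 + f(63)) - 26704 = (22742 + (30 - 8*63)) - 26704 = (22742 + (30 - 504)) - 26704 = (22742 - 474) - 26704 = 22268 - 26704 = -4436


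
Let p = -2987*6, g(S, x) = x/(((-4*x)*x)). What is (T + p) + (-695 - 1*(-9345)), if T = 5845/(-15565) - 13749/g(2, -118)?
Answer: -20230765569/3113 ≈ -6.4988e+6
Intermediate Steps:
g(S, x) = -1/(4*x) (g(S, x) = x/((-4*x²)) = x*(-1/(4*x²)) = -1/(4*x))
p = -17922
T = -20201901833/3113 (T = 5845/(-15565) - 13749/((-¼/(-118))) = 5845*(-1/15565) - 13749/((-¼*(-1/118))) = -1169/3113 - 13749/1/472 = -1169/3113 - 13749*472 = -1169/3113 - 6489528 = -20201901833/3113 ≈ -6.4895e+6)
(T + p) + (-695 - 1*(-9345)) = (-20201901833/3113 - 17922) + (-695 - 1*(-9345)) = -20257693019/3113 + (-695 + 9345) = -20257693019/3113 + 8650 = -20230765569/3113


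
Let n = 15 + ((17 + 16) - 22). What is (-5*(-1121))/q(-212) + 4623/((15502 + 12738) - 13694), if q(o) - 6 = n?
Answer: 40839133/232736 ≈ 175.47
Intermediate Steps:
n = 26 (n = 15 + (33 - 22) = 15 + 11 = 26)
q(o) = 32 (q(o) = 6 + 26 = 32)
(-5*(-1121))/q(-212) + 4623/((15502 + 12738) - 13694) = -5*(-1121)/32 + 4623/((15502 + 12738) - 13694) = 5605*(1/32) + 4623/(28240 - 13694) = 5605/32 + 4623/14546 = 40839133/232736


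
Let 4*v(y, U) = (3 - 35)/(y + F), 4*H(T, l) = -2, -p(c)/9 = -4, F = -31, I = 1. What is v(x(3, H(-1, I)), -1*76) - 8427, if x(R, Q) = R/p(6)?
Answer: -3126321/371 ≈ -8426.7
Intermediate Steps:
p(c) = 36 (p(c) = -9*(-4) = 36)
H(T, l) = -½ (H(T, l) = (¼)*(-2) = -½)
x(R, Q) = R/36
v(y, U) = -8/(-31 + y) (v(y, U) = ((3 - 35)/(y - 31))/4 = (-32/(-31 + y))/4 = -8/(-31 + y))
v(x(3, H(-1, I)), -1*76) - 8427 = -8/(-31 + (1/36)*3) - 8427 = -8/(-31 + 1/12) - 8427 = -8/(-371/12) - 8427 = -8*(-12/371) - 8427 = 96/371 - 8427 = -3126321/371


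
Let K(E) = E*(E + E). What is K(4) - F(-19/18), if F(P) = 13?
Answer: 19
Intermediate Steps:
K(E) = 2*E**2 (K(E) = E*(2*E) = 2*E**2)
K(4) - F(-19/18) = 2*4**2 - 1*13 = 2*16 - 13 = 32 - 13 = 19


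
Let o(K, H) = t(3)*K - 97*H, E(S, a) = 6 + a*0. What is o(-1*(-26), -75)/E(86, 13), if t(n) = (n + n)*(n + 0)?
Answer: 2581/2 ≈ 1290.5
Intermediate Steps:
E(S, a) = 6 (E(S, a) = 6 + 0 = 6)
t(n) = 2*n² (t(n) = (2*n)*n = 2*n²)
o(K, H) = -97*H + 18*K (o(K, H) = (2*3²)*K - 97*H = (2*9)*K - 97*H = 18*K - 97*H = -97*H + 18*K)
o(-1*(-26), -75)/E(86, 13) = (-97*(-75) + 18*(-1*(-26)))/6 = (7275 + 18*26)*(⅙) = (7275 + 468)*(⅙) = 7743*(⅙) = 2581/2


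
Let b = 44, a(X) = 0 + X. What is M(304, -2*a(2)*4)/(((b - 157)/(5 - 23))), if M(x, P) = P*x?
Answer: -87552/113 ≈ -774.80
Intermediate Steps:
a(X) = X
M(304, -2*a(2)*4)/(((b - 157)/(5 - 23))) = ((-2*2*4)*304)/(((44 - 157)/(5 - 23))) = (-4*4*304)/((-113/(-18))) = (-16*304)/((-113*(-1/18))) = -4864/113/18 = -4864*18/113 = -87552/113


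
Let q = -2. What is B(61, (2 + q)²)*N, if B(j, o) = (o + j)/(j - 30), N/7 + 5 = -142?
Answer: -62769/31 ≈ -2024.8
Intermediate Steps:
N = -1029 (N = -35 + 7*(-142) = -35 - 994 = -1029)
B(j, o) = (j + o)/(-30 + j)
B(61, (2 + q)²)*N = ((61 + (2 - 2)²)/(-30 + 61))*(-1029) = ((61 + 0²)/31)*(-1029) = ((61 + 0)/31)*(-1029) = ((1/31)*61)*(-1029) = (61/31)*(-1029) = -62769/31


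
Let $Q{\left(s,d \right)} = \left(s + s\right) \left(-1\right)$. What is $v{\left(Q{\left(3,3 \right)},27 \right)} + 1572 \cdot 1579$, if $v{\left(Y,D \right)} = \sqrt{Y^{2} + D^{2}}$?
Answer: $2482188 + 3 \sqrt{85} \approx 2.4822 \cdot 10^{6}$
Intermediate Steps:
$Q{\left(s,d \right)} = - 2 s$ ($Q{\left(s,d \right)} = 2 s \left(-1\right) = - 2 s$)
$v{\left(Y,D \right)} = \sqrt{D^{2} + Y^{2}}$
$v{\left(Q{\left(3,3 \right)},27 \right)} + 1572 \cdot 1579 = \sqrt{27^{2} + \left(\left(-2\right) 3\right)^{2}} + 1572 \cdot 1579 = \sqrt{729 + \left(-6\right)^{2}} + 2482188 = \sqrt{729 + 36} + 2482188 = \sqrt{765} + 2482188 = 3 \sqrt{85} + 2482188 = 2482188 + 3 \sqrt{85}$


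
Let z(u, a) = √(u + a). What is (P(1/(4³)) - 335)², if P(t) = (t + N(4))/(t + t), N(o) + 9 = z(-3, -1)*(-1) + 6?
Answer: 724937/4 + 55104*I ≈ 1.8123e+5 + 55104.0*I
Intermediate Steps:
z(u, a) = √(a + u)
N(o) = -3 - 2*I (N(o) = -9 + (√(-1 - 3)*(-1) + 6) = -9 + (√(-4)*(-1) + 6) = -9 + ((2*I)*(-1) + 6) = -9 + (-2*I + 6) = -9 + (6 - 2*I) = -3 - 2*I)
P(t) = (-3 + t - 2*I)/(2*t) (P(t) = (t + (-3 - 2*I))/(t + t) = (-3 + t - 2*I)/((2*t)) = (-3 + t - 2*I)*(1/(2*t)) = (-3 + t - 2*I)/(2*t))
(P(1/(4³)) - 335)² = ((-3 + 1/(4³) - 2*I)/(2*(1/(4³))) - 335)² = ((-3 + 1/64 - 2*I)/(2*(1/64)) - 335)² = ((½)*64*(-191/64 - 2*I) - 335)² = ((-191/2 - 64*I) - 335)² = (-861/2 - 64*I)²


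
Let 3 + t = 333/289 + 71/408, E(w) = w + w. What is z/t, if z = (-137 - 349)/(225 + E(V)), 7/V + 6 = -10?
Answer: 26967168/20814937 ≈ 1.2956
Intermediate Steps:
V = -7/16 (V = 7/(-6 - 10) = 7/(-16) = 7*(-1/16) = -7/16 ≈ -0.43750)
E(w) = 2*w
z = -3888/1793 (z = (-137 - 349)/(225 + 2*(-7/16)) = -486/(225 - 7/8) = -486/1793/8 = -486*8/1793 = -3888/1793 ≈ -2.1684)
t = -11609/6936 (t = -3 + (333/289 + 71/408) = -3 + 9199/6936 = -11609/6936 ≈ -1.6737)
z/t = -3888/(1793*(-11609/6936)) = -3888/1793*(-6936/11609) = 26967168/20814937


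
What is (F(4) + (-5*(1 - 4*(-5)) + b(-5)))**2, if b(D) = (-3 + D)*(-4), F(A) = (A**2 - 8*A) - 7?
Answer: 9216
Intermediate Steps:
F(A) = -7 + A**2 - 8*A
b(D) = 12 - 4*D
(F(4) + (-5*(1 - 4*(-5)) + b(-5)))**2 = ((-7 + 4**2 - 8*4) + (-5*(1 - 4*(-5)) + (12 - 4*(-5))))**2 = ((-7 + 16 - 32) + (-5*(1 + 20) + (12 + 20)))**2 = (-23 + (-5*21 + 32))**2 = (-23 + (-105 + 32))**2 = (-23 - 73)**2 = (-96)**2 = 9216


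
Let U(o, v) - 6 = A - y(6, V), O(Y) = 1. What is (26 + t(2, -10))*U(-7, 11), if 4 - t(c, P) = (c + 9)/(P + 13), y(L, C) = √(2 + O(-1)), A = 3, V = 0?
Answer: 237 - 79*√3/3 ≈ 191.39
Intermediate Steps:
y(L, C) = √3 (y(L, C) = √(2 + 1) = √3)
t(c, P) = 4 - (9 + c)/(13 + P) (t(c, P) = 4 - (c + 9)/(P + 13) = 4 - (9 + c)/(13 + P))
U(o, v) = 9 - √3 (U(o, v) = 6 + (3 - √3) = 9 - √3)
(26 + t(2, -10))*U(-7, 11) = (26 + (43 - 1*2 + 4*(-10))/(13 - 10))*(9 - √3) = (26 + (43 - 2 - 40)/3)*(9 - √3) = (26 + (⅓)*1)*(9 - √3) = (26 + ⅓)*(9 - √3) = 79*(9 - √3)/3 = 237 - 79*√3/3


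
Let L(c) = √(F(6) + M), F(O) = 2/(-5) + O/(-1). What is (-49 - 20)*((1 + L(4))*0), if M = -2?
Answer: 0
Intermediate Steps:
F(O) = -⅖ - O (F(O) = 2*(-⅕) + O*(-1) = -⅖ - O)
L(c) = I*√210/5 (L(c) = √((-⅖ - 1*6) - 2) = √((-⅖ - 6) - 2) = √(-32/5 - 2) = √(-42/5) = I*√210/5)
(-49 - 20)*((1 + L(4))*0) = (-49 - 20)*((1 + I*√210/5)*0) = -69*0 = 0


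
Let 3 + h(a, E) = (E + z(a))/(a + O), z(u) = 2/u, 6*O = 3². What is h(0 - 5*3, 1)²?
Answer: 1540081/164025 ≈ 9.3893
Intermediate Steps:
O = 3/2 (O = (⅙)*3² = (⅙)*9 = 3/2 ≈ 1.5000)
h(a, E) = -3 + (E + 2/a)/(3/2 + a) (h(a, E) = -3 + (E + 2/a)/(a + 3/2) = -3 + (E + 2/a)/(3/2 + a))
h(0 - 5*3, 1)² = ((4 + (0 - 5*3)*(-9 - 6*(0 - 5*3) + 2*1))/((0 - 5*3)*(3 + 2*(0 - 5*3))))² = ((4 + (0 - 15)*(-9 - 6*(0 - 15) + 2))/((0 - 15)*(3 + 2*(0 - 15))))² = ((4 - 15*(-9 - 6*(-15) + 2))/((-15)*(3 + 2*(-15))))² = (-(4 - 15*(-9 + 90 + 2))/(15*(3 - 30)))² = (-1/15*(4 - 15*83)/(-27))² = (-1/15*(-1/27)*(4 - 1245))² = (-1/15*(-1/27)*(-1241))² = (-1241/405)² = 1540081/164025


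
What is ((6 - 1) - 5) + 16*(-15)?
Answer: -240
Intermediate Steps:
((6 - 1) - 5) + 16*(-15) = (5 - 5) - 240 = 0 - 240 = -240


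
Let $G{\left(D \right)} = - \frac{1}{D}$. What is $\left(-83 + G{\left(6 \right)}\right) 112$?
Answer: $- \frac{27944}{3} \approx -9314.7$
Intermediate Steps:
$\left(-83 + G{\left(6 \right)}\right) 112 = \left(-83 - \frac{1}{6}\right) 112 = \left(- \frac{499}{6}\right) 112 = - \frac{27944}{3}$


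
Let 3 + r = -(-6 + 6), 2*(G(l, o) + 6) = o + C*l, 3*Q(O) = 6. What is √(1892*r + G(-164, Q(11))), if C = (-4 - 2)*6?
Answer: I*√2729 ≈ 52.24*I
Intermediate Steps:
C = -36 (C = -6*6 = -36)
Q(O) = 2 (Q(O) = (⅓)*6 = 2)
G(l, o) = -6 + o/2 - 18*l (G(l, o) = -6 + (o - 36*l)/2 = -6 + (o/2 - 18*l) = -6 + o/2 - 18*l)
r = -3 (r = -3 - (-6 + 6) = -3 - 1*0 = -3 + 0 = -3)
√(1892*r + G(-164, Q(11))) = √(1892*(-3) + (-6 + (½)*2 - 18*(-164))) = √(-5676 + (-6 + 1 + 2952)) = √(-5676 + 2947) = √(-2729) = I*√2729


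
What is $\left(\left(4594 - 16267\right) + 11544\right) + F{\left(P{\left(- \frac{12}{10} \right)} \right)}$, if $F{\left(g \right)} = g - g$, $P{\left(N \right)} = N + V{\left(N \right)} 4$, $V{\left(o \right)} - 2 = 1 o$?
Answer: $-129$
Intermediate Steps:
$V{\left(o \right)} = 2 + o$ ($V{\left(o \right)} = 2 + 1 o = 2 + o$)
$P{\left(N \right)} = 8 + 5 N$ ($P{\left(N \right)} = N + \left(2 + N\right) 4 = N + \left(8 + 4 N\right) = 8 + 5 N$)
$F{\left(g \right)} = 0$
$\left(\left(4594 - 16267\right) + 11544\right) + F{\left(P{\left(- \frac{12}{10} \right)} \right)} = \left(\left(4594 - 16267\right) + 11544\right) + 0 = \left(-11673 + 11544\right) + 0 = -129 + 0 = -129$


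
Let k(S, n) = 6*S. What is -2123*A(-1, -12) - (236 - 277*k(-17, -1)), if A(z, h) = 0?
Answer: -28490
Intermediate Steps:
-2123*A(-1, -12) - (236 - 277*k(-17, -1)) = -2123*0 - (236 - 1662*(-17)) = 0 - (236 - 277*(-102)) = 0 - (236 + 28254) = 0 - 1*28490 = 0 - 28490 = -28490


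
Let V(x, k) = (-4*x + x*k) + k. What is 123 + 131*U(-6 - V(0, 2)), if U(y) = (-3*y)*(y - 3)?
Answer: -34461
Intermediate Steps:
V(x, k) = k - 4*x + k*x (V(x, k) = (-4*x + k*x) + k = k - 4*x + k*x)
U(y) = -3*y*(-3 + y) (U(y) = (-3*y)*(-3 + y) = -3*y*(-3 + y))
123 + 131*U(-6 - V(0, 2)) = 123 + 131*(3*(-6 - (2 - 4*0 + 2*0))*(3 - (-6 - (2 - 4*0 + 2*0)))) = 123 + 131*(3*(-6 - (2 + 0 + 0))*(3 - (-6 - (2 + 0 + 0)))) = 123 + 131*(3*(-6 - 1*2)*(3 - (-6 - 1*2))) = 123 + 131*(3*(-6 - 2)*(3 - (-6 - 2))) = 123 + 131*(3*(-8)*(3 - 1*(-8))) = 123 + 131*(3*(-8)*(3 + 8)) = 123 + 131*(3*(-8)*11) = 123 + 131*(-264) = 123 - 34584 = -34461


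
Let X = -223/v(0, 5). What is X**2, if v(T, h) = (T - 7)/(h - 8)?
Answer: 447561/49 ≈ 9133.9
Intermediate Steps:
v(T, h) = (-7 + T)/(-8 + h)
X = -669/7 (X = -223*(-8 + 5)/(-7 + 0) = -223/(-7/(-3)) = -223/((-1/3*(-7))) = -223/7/3 = -223*3/7 = -669/7 ≈ -95.571)
X**2 = (-669/7)**2 = 447561/49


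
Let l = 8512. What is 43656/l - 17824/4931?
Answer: 7943731/5246584 ≈ 1.5141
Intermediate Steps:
43656/l - 17824/4931 = 43656/8512 - 17824/4931 = 43656*(1/8512) - 17824*1/4931 = 5457/1064 - 17824/4931 = 7943731/5246584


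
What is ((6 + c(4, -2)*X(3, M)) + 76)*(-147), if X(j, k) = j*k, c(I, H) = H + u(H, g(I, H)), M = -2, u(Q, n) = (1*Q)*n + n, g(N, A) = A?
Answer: -12054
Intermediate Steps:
u(Q, n) = n + Q*n (u(Q, n) = Q*n + n = n + Q*n)
c(I, H) = H + H*(1 + H)
((6 + c(4, -2)*X(3, M)) + 76)*(-147) = ((6 + (-2*(2 - 2))*(3*(-2))) + 76)*(-147) = ((6 - 2*0*(-6)) + 76)*(-147) = ((6 + 0*(-6)) + 76)*(-147) = ((6 + 0) + 76)*(-147) = (6 + 76)*(-147) = 82*(-147) = -12054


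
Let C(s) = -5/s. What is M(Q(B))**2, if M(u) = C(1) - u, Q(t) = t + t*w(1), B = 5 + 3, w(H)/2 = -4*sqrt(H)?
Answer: 2601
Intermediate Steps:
w(H) = -8*sqrt(H) (w(H) = 2*(-4*sqrt(H)) = -8*sqrt(H))
B = 8
Q(t) = -7*t (Q(t) = t + t*(-8*sqrt(1)) = t + t*(-8*1) = t + t*(-8) = t - 8*t = -7*t)
M(u) = -5 - u (M(u) = -5/1 - u = -5*1 - u = -5 - u)
M(Q(B))**2 = (-5 - (-7)*8)**2 = (-5 - 1*(-56))**2 = (-5 + 56)**2 = 51**2 = 2601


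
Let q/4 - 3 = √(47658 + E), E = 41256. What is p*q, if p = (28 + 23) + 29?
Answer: 960 + 320*√88914 ≈ 96379.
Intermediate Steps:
q = 12 + 4*√88914 (q = 12 + 4*√(47658 + 41256) = 12 + 4*√88914 ≈ 1204.7)
p = 80 (p = 51 + 29 = 80)
p*q = 80*(12 + 4*√88914) = 960 + 320*√88914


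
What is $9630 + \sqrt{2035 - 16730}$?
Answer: $9630 + i \sqrt{14695} \approx 9630.0 + 121.22 i$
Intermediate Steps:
$9630 + \sqrt{2035 - 16730} = 9630 + \sqrt{-14695} = 9630 + i \sqrt{14695}$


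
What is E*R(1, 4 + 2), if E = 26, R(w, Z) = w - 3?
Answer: -52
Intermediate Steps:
R(w, Z) = -3 + w
E*R(1, 4 + 2) = 26*(-3 + 1) = 26*(-2) = -52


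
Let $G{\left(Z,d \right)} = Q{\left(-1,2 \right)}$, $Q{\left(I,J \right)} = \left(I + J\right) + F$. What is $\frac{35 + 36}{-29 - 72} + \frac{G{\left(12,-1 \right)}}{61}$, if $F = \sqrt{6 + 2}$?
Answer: $- \frac{4230}{6161} + \frac{2 \sqrt{2}}{61} \approx -0.64021$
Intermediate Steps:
$F = 2 \sqrt{2}$ ($F = \sqrt{8} = 2 \sqrt{2} \approx 2.8284$)
$Q{\left(I,J \right)} = I + J + 2 \sqrt{2}$ ($Q{\left(I,J \right)} = \left(I + J\right) + 2 \sqrt{2} = I + J + 2 \sqrt{2}$)
$G{\left(Z,d \right)} = 1 + 2 \sqrt{2}$ ($G{\left(Z,d \right)} = -1 + 2 + 2 \sqrt{2} = 1 + 2 \sqrt{2}$)
$\frac{35 + 36}{-29 - 72} + \frac{G{\left(12,-1 \right)}}{61} = \frac{35 + 36}{-29 - 72} + \frac{1 + 2 \sqrt{2}}{61} = \frac{71}{-101} + \left(1 + 2 \sqrt{2}\right) \frac{1}{61} = 71 \left(- \frac{1}{101}\right) + \left(\frac{1}{61} + \frac{2 \sqrt{2}}{61}\right) = - \frac{71}{101} + \left(\frac{1}{61} + \frac{2 \sqrt{2}}{61}\right) = - \frac{4230}{6161} + \frac{2 \sqrt{2}}{61}$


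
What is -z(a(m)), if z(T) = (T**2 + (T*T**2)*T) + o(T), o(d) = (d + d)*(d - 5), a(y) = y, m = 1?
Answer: 6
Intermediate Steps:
o(d) = 2*d*(-5 + d) (o(d) = (2*d)*(-5 + d) = 2*d*(-5 + d))
z(T) = T**2 + T**4 + 2*T*(-5 + T) (z(T) = (T**2 + (T*T**2)*T) + 2*T*(-5 + T) = (T**2 + T**3*T) + 2*T*(-5 + T) = (T**2 + T**4) + 2*T*(-5 + T) = T**2 + T**4 + 2*T*(-5 + T))
-z(a(m)) = -(-10 + 1**3 + 3*1) = -(-10 + 1 + 3) = -(-6) = -1*(-6) = 6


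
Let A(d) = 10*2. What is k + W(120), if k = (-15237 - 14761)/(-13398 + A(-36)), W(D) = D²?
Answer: 96336599/6689 ≈ 14402.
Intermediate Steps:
A(d) = 20
k = 14999/6689 (k = (-15237 - 14761)/(-13398 + 20) = -29998/(-13378) = -29998*(-1/13378) = 14999/6689 ≈ 2.2423)
k + W(120) = 14999/6689 + 120² = 14999/6689 + 14400 = 96336599/6689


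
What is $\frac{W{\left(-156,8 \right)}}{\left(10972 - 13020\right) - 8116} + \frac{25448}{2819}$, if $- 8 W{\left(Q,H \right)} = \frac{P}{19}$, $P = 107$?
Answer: $\frac{39315629377}{4355152032} \approx 9.0274$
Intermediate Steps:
$W{\left(Q,H \right)} = - \frac{107}{152}$ ($W{\left(Q,H \right)} = - \frac{107 \cdot \frac{1}{19}}{8} = \left(- \frac{1}{8}\right) \frac{107}{19} = - \frac{107}{152}$)
$\frac{W{\left(-156,8 \right)}}{\left(10972 - 13020\right) - 8116} + \frac{25448}{2819} = - \frac{107}{152 \left(\left(10972 - 13020\right) - 8116\right)} + \frac{25448}{2819} = - \frac{107}{152 \left(-2048 - 8116\right)} + 25448 \cdot \frac{1}{2819} = - \frac{107}{152 \left(-10164\right)} + \frac{25448}{2819} = \left(- \frac{107}{152}\right) \left(- \frac{1}{10164}\right) + \frac{25448}{2819} = \frac{107}{1544928} + \frac{25448}{2819} = \frac{39315629377}{4355152032}$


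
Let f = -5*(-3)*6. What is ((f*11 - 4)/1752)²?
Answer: 243049/767376 ≈ 0.31673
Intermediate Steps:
f = 90 (f = 15*6 = 90)
((f*11 - 4)/1752)² = ((90*11 - 4)/1752)² = ((990 - 4)*(1/1752))² = (986*(1/1752))² = (493/876)² = 243049/767376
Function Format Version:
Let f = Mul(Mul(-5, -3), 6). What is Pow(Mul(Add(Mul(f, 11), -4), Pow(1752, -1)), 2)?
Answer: Rational(243049, 767376) ≈ 0.31673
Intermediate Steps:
f = 90 (f = Mul(15, 6) = 90)
Pow(Mul(Add(Mul(f, 11), -4), Pow(1752, -1)), 2) = Pow(Mul(Add(Mul(90, 11), -4), Pow(1752, -1)), 2) = Pow(Mul(Add(990, -4), Rational(1, 1752)), 2) = Pow(Mul(986, Rational(1, 1752)), 2) = Pow(Rational(493, 876), 2) = Rational(243049, 767376)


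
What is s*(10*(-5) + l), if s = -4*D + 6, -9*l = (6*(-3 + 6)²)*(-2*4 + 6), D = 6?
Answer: 684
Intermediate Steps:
l = 12 (l = -6*(-3 + 6)²*(-2*4 + 6)/9 = -6*3²*(-8 + 6)/9 = -6*9*(-2)/9 = -6*(-2) = -⅑*(-108) = 12)
s = -18 (s = -4*6 + 6 = -24 + 6 = -18)
s*(10*(-5) + l) = -18*(10*(-5) + 12) = -18*(-50 + 12) = -18*(-38) = 684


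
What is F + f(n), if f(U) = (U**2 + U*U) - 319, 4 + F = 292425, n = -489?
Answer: 770344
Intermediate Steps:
F = 292421 (F = -4 + 292425 = 292421)
f(U) = -319 + 2*U**2 (f(U) = (U**2 + U**2) - 319 = 2*U**2 - 319 = -319 + 2*U**2)
F + f(n) = 292421 + (-319 + 2*(-489)**2) = 292421 + (-319 + 2*239121) = 292421 + (-319 + 478242) = 292421 + 477923 = 770344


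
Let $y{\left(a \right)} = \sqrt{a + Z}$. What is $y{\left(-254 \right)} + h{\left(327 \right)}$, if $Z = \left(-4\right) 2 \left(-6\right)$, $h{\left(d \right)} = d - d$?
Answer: $i \sqrt{206} \approx 14.353 i$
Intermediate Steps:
$h{\left(d \right)} = 0$
$Z = 48$ ($Z = \left(-8\right) \left(-6\right) = 48$)
$y{\left(a \right)} = \sqrt{48 + a}$ ($y{\left(a \right)} = \sqrt{a + 48} = \sqrt{48 + a}$)
$y{\left(-254 \right)} + h{\left(327 \right)} = \sqrt{48 - 254} + 0 = \sqrt{-206} + 0 = i \sqrt{206} + 0 = i \sqrt{206}$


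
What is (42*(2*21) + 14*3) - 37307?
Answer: -35501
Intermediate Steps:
(42*(2*21) + 14*3) - 37307 = (42*42 + 42) - 37307 = (1764 + 42) - 37307 = 1806 - 37307 = -35501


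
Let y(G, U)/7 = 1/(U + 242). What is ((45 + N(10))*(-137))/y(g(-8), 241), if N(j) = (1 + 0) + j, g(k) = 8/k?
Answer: -529368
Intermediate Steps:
y(G, U) = 7/(242 + U) (y(G, U) = 7/(U + 242) = 7/(242 + U))
N(j) = 1 + j
((45 + N(10))*(-137))/y(g(-8), 241) = ((45 + (1 + 10))*(-137))/((7/(242 + 241))) = ((45 + 11)*(-137))/((7/483)) = (56*(-137))/((7*(1/483))) = -7672/1/69 = -7672*69 = -529368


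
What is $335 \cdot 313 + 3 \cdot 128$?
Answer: $105239$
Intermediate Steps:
$335 \cdot 313 + 3 \cdot 128 = 104855 + 384 = 105239$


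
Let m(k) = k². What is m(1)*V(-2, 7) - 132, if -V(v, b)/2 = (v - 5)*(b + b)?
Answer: 64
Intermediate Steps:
V(v, b) = -4*b*(-5 + v) (V(v, b) = -2*(v - 5)*(b + b) = -2*(-5 + v)*2*b = -4*b*(-5 + v))
m(1)*V(-2, 7) - 132 = 1²*(4*7*(5 - 1*(-2))) - 132 = 1*(4*7*(5 + 2)) - 132 = 1*(4*7*7) - 132 = 1*196 - 132 = 196 - 132 = 64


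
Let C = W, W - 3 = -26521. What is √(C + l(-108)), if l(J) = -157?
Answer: 5*I*√1067 ≈ 163.32*I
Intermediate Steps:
W = -26518 (W = 3 - 26521 = -26518)
C = -26518
√(C + l(-108)) = √(-26518 - 157) = √(-26675) = 5*I*√1067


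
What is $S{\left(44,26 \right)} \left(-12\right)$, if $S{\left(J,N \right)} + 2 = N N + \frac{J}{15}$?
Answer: $- \frac{40616}{5} \approx -8123.2$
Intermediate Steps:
$S{\left(J,N \right)} = -2 + N^{2} + \frac{J}{15}$ ($S{\left(J,N \right)} = -2 + \left(N N + \frac{J}{15}\right) = -2 + \left(N^{2} + J \frac{1}{15}\right) = -2 + \left(N^{2} + \frac{J}{15}\right) = -2 + N^{2} + \frac{J}{15}$)
$S{\left(44,26 \right)} \left(-12\right) = \left(-2 + 26^{2} + \frac{1}{15} \cdot 44\right) \left(-12\right) = \left(-2 + 676 + \frac{44}{15}\right) \left(-12\right) = \frac{10154}{15} \left(-12\right) = - \frac{40616}{5}$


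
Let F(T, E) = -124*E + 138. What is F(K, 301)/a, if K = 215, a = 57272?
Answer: -18593/28636 ≈ -0.64929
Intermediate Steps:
F(T, E) = 138 - 124*E
F(K, 301)/a = (138 - 124*301)/57272 = (138 - 37324)*(1/57272) = -37186*1/57272 = -18593/28636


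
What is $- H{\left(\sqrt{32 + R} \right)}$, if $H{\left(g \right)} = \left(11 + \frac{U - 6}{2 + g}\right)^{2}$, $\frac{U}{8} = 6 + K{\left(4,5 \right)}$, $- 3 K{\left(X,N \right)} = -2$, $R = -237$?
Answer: $\frac{- 179981 i - 13728 \sqrt{205}}{9 \left(4 \sqrt{205} + 201 i\right)} \approx -120.66 + 74.275 i$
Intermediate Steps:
$K{\left(X,N \right)} = \frac{2}{3}$ ($K{\left(X,N \right)} = \left(- \frac{1}{3}\right) \left(-2\right) = \frac{2}{3}$)
$U = \frac{160}{3}$ ($U = 8 \left(6 + \frac{2}{3}\right) = 8 \cdot \frac{20}{3} = \frac{160}{3} \approx 53.333$)
$H{\left(g \right)} = \left(11 + \frac{142}{3 \left(2 + g\right)}\right)^{2}$ ($H{\left(g \right)} = \left(11 + \frac{\frac{160}{3} - 6}{2 + g}\right)^{2} = \left(11 + \frac{142}{3 \left(2 + g\right)}\right)^{2}$)
$- H{\left(\sqrt{32 + R} \right)} = - \frac{\left(208 + 33 \sqrt{32 - 237}\right)^{2}}{9 \left(2 + \sqrt{32 - 237}\right)^{2}} = - \frac{\left(208 + 33 \sqrt{-205}\right)^{2}}{9 \left(2 + \sqrt{-205}\right)^{2}} = - \frac{\left(208 + 33 i \sqrt{205}\right)^{2}}{9 \left(2 + i \sqrt{205}\right)^{2}}$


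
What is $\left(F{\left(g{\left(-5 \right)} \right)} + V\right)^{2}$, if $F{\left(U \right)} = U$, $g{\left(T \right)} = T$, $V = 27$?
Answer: $484$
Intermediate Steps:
$\left(F{\left(g{\left(-5 \right)} \right)} + V\right)^{2} = \left(-5 + 27\right)^{2} = 22^{2} = 484$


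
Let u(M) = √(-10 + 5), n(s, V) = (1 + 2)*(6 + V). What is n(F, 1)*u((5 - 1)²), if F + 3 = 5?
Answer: 21*I*√5 ≈ 46.957*I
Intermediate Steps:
F = 2 (F = -3 + 5 = 2)
n(s, V) = 18 + 3*V (n(s, V) = 3*(6 + V) = 18 + 3*V)
u(M) = I*√5 (u(M) = √(-5) = I*√5)
n(F, 1)*u((5 - 1)²) = (18 + 3*1)*(I*√5) = (18 + 3)*(I*√5) = 21*(I*√5) = 21*I*√5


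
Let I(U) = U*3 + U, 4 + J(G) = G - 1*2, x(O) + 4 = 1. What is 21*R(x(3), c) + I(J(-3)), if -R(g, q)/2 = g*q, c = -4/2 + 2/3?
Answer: -204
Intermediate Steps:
x(O) = -3 (x(O) = -4 + 1 = -3)
J(G) = -6 + G (J(G) = -4 + (G - 1*2) = -4 + (G - 2) = -4 + (-2 + G) = -6 + G)
c = -4/3 (c = -4*1/2 + 2*(1/3) = -2 + 2/3 = -4/3 ≈ -1.3333)
R(g, q) = -2*g*q
I(U) = 4*U (I(U) = 3*U + U = 4*U)
21*R(x(3), c) + I(J(-3)) = 21*(-2*(-3)*(-4/3)) + 4*(-6 - 3) = 21*(-8) + 4*(-9) = -168 - 36 = -204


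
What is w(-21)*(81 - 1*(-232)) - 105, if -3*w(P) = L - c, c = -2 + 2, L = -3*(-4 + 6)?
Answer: 521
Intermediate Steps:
L = -6 (L = -3*2 = -6)
c = 0
w(P) = 2 (w(P) = -(-6 - 1*0)/3 = -(-6 + 0)/3 = -1/3*(-6) = 2)
w(-21)*(81 - 1*(-232)) - 105 = 2*(81 - 1*(-232)) - 105 = 2*(81 + 232) - 105 = 2*313 - 105 = 626 - 105 = 521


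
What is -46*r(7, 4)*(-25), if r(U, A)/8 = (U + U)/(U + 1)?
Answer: 16100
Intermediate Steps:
r(U, A) = 16*U/(1 + U) (r(U, A) = 8*((U + U)/(U + 1)) = 8*((2*U)/(1 + U)) = 8*(2*U/(1 + U)) = 16*U/(1 + U))
-46*r(7, 4)*(-25) = -736*7/(1 + 7)*(-25) = -736*7/8*(-25) = -46*14*(-25) = -644*(-25) = 16100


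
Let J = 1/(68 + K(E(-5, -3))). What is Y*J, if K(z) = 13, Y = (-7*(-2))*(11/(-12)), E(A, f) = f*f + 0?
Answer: -77/486 ≈ -0.15844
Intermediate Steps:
E(A, f) = f² (E(A, f) = f² + 0 = f²)
Y = -77/6 (Y = 14*(11*(-1/12)) = 14*(-11/12) = -77/6 ≈ -12.833)
J = 1/81 (J = 1/(68 + 13) = 1/81 ≈ 0.012346)
Y*J = -77/6*1/81 = -77/486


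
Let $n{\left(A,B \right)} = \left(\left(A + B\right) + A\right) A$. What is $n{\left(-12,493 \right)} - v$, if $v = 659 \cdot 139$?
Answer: $-97229$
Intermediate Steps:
$v = 91601$
$n{\left(A,B \right)} = A \left(B + 2 A\right)$ ($n{\left(A,B \right)} = \left(B + 2 A\right) A = A \left(B + 2 A\right)$)
$n{\left(-12,493 \right)} - v = - 12 \left(493 + 2 \left(-12\right)\right) - 91601 = - 12 \left(493 - 24\right) - 91601 = \left(-12\right) 469 - 91601 = -5628 - 91601 = -97229$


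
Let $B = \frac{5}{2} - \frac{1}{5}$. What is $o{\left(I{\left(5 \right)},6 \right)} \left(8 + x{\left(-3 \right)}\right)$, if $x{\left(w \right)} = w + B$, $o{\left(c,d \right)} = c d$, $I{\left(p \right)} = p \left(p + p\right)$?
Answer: $2190$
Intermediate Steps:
$I{\left(p \right)} = 2 p^{2}$ ($I{\left(p \right)} = p 2 p = 2 p^{2}$)
$B = \frac{23}{10}$ ($B = 5 \cdot \frac{1}{2} - \frac{1}{5} = \frac{5}{2} - \frac{1}{5} = \frac{23}{10} \approx 2.3$)
$x{\left(w \right)} = \frac{23}{10} + w$ ($x{\left(w \right)} = w + \frac{23}{10} = \frac{23}{10} + w$)
$o{\left(I{\left(5 \right)},6 \right)} \left(8 + x{\left(-3 \right)}\right) = 2 \cdot 5^{2} \cdot 6 \left(8 + \left(\frac{23}{10} - 3\right)\right) = 2 \cdot 25 \cdot 6 \left(8 - \frac{7}{10}\right) = 50 \cdot 6 \cdot \frac{73}{10} = 300 \cdot \frac{73}{10} = 2190$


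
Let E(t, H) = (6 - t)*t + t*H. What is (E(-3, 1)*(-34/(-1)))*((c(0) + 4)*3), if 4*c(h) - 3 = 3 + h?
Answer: -16830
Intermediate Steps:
c(h) = 3/2 + h/4 (c(h) = ¾ + (3 + h)/4 = ¾ + (¾ + h/4) = 3/2 + h/4)
E(t, H) = H*t + t*(6 - t) (E(t, H) = t*(6 - t) + H*t = H*t + t*(6 - t))
(E(-3, 1)*(-34/(-1)))*((c(0) + 4)*3) = ((-3*(6 + 1 - 1*(-3)))*(-34/(-1)))*(((3/2 + (¼)*0) + 4)*3) = ((-3*(6 + 1 + 3))*(-34*(-1)))*(((3/2 + 0) + 4)*3) = (-3*10*34)*((3/2 + 4)*3) = (-30*34)*((11/2)*3) = -1020*33/2 = -16830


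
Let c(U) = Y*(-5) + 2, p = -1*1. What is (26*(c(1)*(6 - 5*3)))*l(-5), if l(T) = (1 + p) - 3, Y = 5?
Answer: -16146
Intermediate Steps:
p = -1
c(U) = -23 (c(U) = 5*(-5) + 2 = -25 + 2 = -23)
l(T) = -3 (l(T) = (1 - 1) - 3 = 0 - 3 = -3)
(26*(c(1)*(6 - 5*3)))*l(-5) = (26*(-23*(6 - 5*3)))*(-3) = (26*(-23*(6 - 15)))*(-3) = (26*(-23*(-9)))*(-3) = (26*207)*(-3) = 5382*(-3) = -16146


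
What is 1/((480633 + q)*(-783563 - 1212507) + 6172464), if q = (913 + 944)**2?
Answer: -1/7842716535276 ≈ -1.2751e-13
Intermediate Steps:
q = 3448449 (q = 1857**2 = 3448449)
1/((480633 + q)*(-783563 - 1212507) + 6172464) = 1/((480633 + 3448449)*(-783563 - 1212507) + 6172464) = 1/(3929082*(-1996070) + 6172464) = 1/(-7842722707740 + 6172464) = 1/(-7842716535276) = -1/7842716535276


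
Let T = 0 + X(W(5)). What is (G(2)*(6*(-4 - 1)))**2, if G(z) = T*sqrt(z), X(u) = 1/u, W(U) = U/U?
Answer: 1800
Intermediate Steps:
W(U) = 1
X(u) = 1/u
T = 1 (T = 0 + 1/1 = 0 + 1 = 1)
G(z) = sqrt(z) (G(z) = 1*sqrt(z) = sqrt(z))
(G(2)*(6*(-4 - 1)))**2 = (sqrt(2)*(6*(-4 - 1)))**2 = (sqrt(2)*(6*(-5)))**2 = (sqrt(2)*(-30))**2 = (-30*sqrt(2))**2 = 1800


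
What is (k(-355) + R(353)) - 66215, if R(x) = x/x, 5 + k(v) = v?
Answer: -66574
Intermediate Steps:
k(v) = -5 + v
R(x) = 1
(k(-355) + R(353)) - 66215 = ((-5 - 355) + 1) - 66215 = (-360 + 1) - 66215 = -359 - 66215 = -66574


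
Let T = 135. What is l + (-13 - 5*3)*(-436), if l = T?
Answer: 12343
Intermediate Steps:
l = 135
l + (-13 - 5*3)*(-436) = 135 + (-13 - 5*3)*(-436) = 135 + (-13 - 15)*(-436) = 135 - 28*(-436) = 135 + 12208 = 12343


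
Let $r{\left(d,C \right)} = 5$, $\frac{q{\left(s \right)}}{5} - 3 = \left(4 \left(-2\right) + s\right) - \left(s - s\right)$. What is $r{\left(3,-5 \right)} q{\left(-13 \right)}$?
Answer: $-450$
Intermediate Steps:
$q{\left(s \right)} = -25 + 5 s$ ($q{\left(s \right)} = 15 + 5 \left(\left(4 \left(-2\right) + s\right) - \left(s - s\right)\right) = 15 + 5 \left(\left(-8 + s\right) - 0\right) = 15 + 5 \left(\left(-8 + s\right) + 0\right) = 15 + 5 \left(-8 + s\right) = 15 + \left(-40 + 5 s\right) = -25 + 5 s$)
$r{\left(3,-5 \right)} q{\left(-13 \right)} = 5 \left(-25 + 5 \left(-13\right)\right) = 5 \left(-25 - 65\right) = 5 \left(-90\right) = -450$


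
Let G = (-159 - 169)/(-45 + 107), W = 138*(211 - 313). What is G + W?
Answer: -436520/31 ≈ -14081.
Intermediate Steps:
W = -14076 (W = 138*(-102) = -14076)
G = -164/31 (G = -328/62 = (1/62)*(-328) = -164/31 ≈ -5.2903)
G + W = -164/31 - 14076 = -436520/31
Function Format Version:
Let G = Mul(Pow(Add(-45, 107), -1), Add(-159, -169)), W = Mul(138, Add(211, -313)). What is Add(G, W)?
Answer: Rational(-436520, 31) ≈ -14081.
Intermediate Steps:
W = -14076 (W = Mul(138, -102) = -14076)
G = Rational(-164, 31) (G = Mul(Pow(62, -1), -328) = Mul(Rational(1, 62), -328) = Rational(-164, 31) ≈ -5.2903)
Add(G, W) = Add(Rational(-164, 31), -14076) = Rational(-436520, 31)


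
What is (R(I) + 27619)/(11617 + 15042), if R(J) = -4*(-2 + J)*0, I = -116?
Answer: 27619/26659 ≈ 1.0360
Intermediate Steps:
R(J) = 0 (R(J) = (8 - 4*J)*0 = 0)
(R(I) + 27619)/(11617 + 15042) = (0 + 27619)/(11617 + 15042) = 27619/26659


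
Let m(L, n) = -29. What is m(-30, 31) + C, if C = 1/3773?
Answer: -109416/3773 ≈ -29.000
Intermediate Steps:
C = 1/3773 ≈ 0.00026504
m(-30, 31) + C = -29 + 1/3773 = -109416/3773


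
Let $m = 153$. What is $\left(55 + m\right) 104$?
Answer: $21632$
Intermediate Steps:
$\left(55 + m\right) 104 = \left(55 + 153\right) 104 = 208 \cdot 104 = 21632$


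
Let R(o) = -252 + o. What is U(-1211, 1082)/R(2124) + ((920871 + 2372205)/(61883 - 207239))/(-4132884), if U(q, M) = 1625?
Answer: 521478541951/600739486704 ≈ 0.86806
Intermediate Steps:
U(-1211, 1082)/R(2124) + ((920871 + 2372205)/(61883 - 207239))/(-4132884) = 1625/(-252 + 2124) + ((920871 + 2372205)/(61883 - 207239))/(-4132884) = 1625/1872 + (3293076/(-145356))*(-1/4132884) = 1625*(1/1872) + (3293076*(-1/145356))*(-1/4132884) = 125/144 - 274423/12113*(-1/4132884) = 125/144 + 274423/50061623892 = 521478541951/600739486704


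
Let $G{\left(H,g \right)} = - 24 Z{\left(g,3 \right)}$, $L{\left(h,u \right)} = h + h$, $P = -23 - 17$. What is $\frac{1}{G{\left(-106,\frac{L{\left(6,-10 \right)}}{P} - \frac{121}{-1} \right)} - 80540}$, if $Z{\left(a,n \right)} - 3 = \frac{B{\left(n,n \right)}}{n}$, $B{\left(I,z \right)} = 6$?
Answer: $- \frac{1}{80660} \approx -1.2398 \cdot 10^{-5}$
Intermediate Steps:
$P = -40$ ($P = -23 - 17 = -40$)
$Z{\left(a,n \right)} = 3 + \frac{6}{n}$
$L{\left(h,u \right)} = 2 h$
$G{\left(H,g \right)} = -120$ ($G{\left(H,g \right)} = - 24 \left(3 + \frac{6}{3}\right) = - 24 \left(3 + 6 \cdot \frac{1}{3}\right) = - 24 \left(3 + 2\right) = \left(-24\right) 5 = -120$)
$\frac{1}{G{\left(-106,\frac{L{\left(6,-10 \right)}}{P} - \frac{121}{-1} \right)} - 80540} = \frac{1}{-120 - 80540} = \frac{1}{-80660} = - \frac{1}{80660}$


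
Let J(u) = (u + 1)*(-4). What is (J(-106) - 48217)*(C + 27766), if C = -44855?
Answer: 816802933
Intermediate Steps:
J(u) = -4 - 4*u (J(u) = (1 + u)*(-4) = -4 - 4*u)
(J(-106) - 48217)*(C + 27766) = ((-4 - 4*(-106)) - 48217)*(-44855 + 27766) = ((-4 + 424) - 48217)*(-17089) = (420 - 48217)*(-17089) = -47797*(-17089) = 816802933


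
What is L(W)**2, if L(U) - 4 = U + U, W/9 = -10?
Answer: 30976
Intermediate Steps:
W = -90 (W = 9*(-10) = -90)
L(U) = 4 + 2*U (L(U) = 4 + (U + U) = 4 + 2*U)
L(W)**2 = (4 + 2*(-90))**2 = (4 - 180)**2 = (-176)**2 = 30976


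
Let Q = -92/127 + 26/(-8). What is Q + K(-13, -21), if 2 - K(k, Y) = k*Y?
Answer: -139687/508 ≈ -274.97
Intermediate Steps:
K(k, Y) = 2 - Y*k (K(k, Y) = 2 - k*Y = 2 - Y*k)
Q = -2019/508 (Q = -92*1/127 + 26*(-⅛) = -92/127 - 13/4 = -2019/508 ≈ -3.9744)
Q + K(-13, -21) = -2019/508 + (2 - 1*(-21)*(-13)) = -2019/508 + (2 - 273) = -2019/508 - 271 = -139687/508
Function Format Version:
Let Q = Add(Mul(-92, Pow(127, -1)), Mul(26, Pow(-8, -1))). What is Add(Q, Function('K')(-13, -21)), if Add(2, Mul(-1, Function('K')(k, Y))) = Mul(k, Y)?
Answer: Rational(-139687, 508) ≈ -274.97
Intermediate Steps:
Function('K')(k, Y) = Add(2, Mul(-1, Y, k)) (Function('K')(k, Y) = Add(2, Mul(-1, Mul(k, Y))) = Add(2, Mul(-1, Mul(Y, k))) = Add(2, Mul(-1, Y, k)))
Q = Rational(-2019, 508) (Q = Add(Mul(-92, Rational(1, 127)), Mul(26, Rational(-1, 8))) = Add(Rational(-92, 127), Rational(-13, 4)) = Rational(-2019, 508) ≈ -3.9744)
Add(Q, Function('K')(-13, -21)) = Add(Rational(-2019, 508), Add(2, Mul(-1, -21, -13))) = Add(Rational(-2019, 508), Add(2, -273)) = Add(Rational(-2019, 508), -271) = Rational(-139687, 508)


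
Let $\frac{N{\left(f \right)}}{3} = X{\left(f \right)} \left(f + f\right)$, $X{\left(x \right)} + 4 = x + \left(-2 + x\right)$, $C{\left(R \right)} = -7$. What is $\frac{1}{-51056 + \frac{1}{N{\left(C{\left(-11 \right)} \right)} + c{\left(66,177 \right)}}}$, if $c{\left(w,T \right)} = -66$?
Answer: $- \frac{774}{39517343} \approx -1.9586 \cdot 10^{-5}$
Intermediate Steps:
$X{\left(x \right)} = -6 + 2 x$ ($X{\left(x \right)} = -4 + \left(x + \left(-2 + x\right)\right) = -4 + \left(-2 + 2 x\right) = -6 + 2 x$)
$N{\left(f \right)} = 6 f \left(-6 + 2 f\right)$ ($N{\left(f \right)} = 3 \left(-6 + 2 f\right) \left(f + f\right) = 3 \left(-6 + 2 f\right) 2 f = 3 \cdot 2 f \left(-6 + 2 f\right) = 6 f \left(-6 + 2 f\right)$)
$\frac{1}{-51056 + \frac{1}{N{\left(C{\left(-11 \right)} \right)} + c{\left(66,177 \right)}}} = \frac{1}{-51056 + \frac{1}{12 \left(-7\right) \left(-3 - 7\right) - 66}} = \frac{1}{-51056 + \frac{1}{12 \left(-7\right) \left(-10\right) - 66}} = \frac{1}{-51056 + \frac{1}{840 - 66}} = \frac{1}{-51056 + \frac{1}{774}} = \frac{1}{- \frac{39517343}{774}} = - \frac{774}{39517343}$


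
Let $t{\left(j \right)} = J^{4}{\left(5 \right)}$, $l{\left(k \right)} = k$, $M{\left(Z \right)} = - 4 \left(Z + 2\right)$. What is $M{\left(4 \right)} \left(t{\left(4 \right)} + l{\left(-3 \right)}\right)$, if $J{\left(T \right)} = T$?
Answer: $-14928$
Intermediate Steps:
$M{\left(Z \right)} = -8 - 4 Z$ ($M{\left(Z \right)} = - 4 \left(2 + Z\right) = -8 - 4 Z$)
$t{\left(j \right)} = 625$ ($t{\left(j \right)} = 5^{4} = 625$)
$M{\left(4 \right)} \left(t{\left(4 \right)} + l{\left(-3 \right)}\right) = \left(-8 - 16\right) \left(625 - 3\right) = \left(-8 - 16\right) 622 = \left(-24\right) 622 = -14928$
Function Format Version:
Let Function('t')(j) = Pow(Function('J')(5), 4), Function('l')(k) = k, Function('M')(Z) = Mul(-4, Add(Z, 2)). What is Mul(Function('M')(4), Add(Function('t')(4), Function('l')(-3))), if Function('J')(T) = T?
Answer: -14928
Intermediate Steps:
Function('M')(Z) = Add(-8, Mul(-4, Z)) (Function('M')(Z) = Mul(-4, Add(2, Z)) = Add(-8, Mul(-4, Z)))
Function('t')(j) = 625 (Function('t')(j) = Pow(5, 4) = 625)
Mul(Function('M')(4), Add(Function('t')(4), Function('l')(-3))) = Mul(Add(-8, Mul(-4, 4)), Add(625, -3)) = Mul(Add(-8, -16), 622) = Mul(-24, 622) = -14928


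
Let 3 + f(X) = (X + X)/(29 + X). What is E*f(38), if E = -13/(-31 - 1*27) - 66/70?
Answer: 36475/27202 ≈ 1.3409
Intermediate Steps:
E = -1459/2030 (E = -13/(-31 - 27) - 66*1/70 = -13/(-58) - 33/35 = -13*(-1/58) - 33/35 = 13/58 - 33/35 = -1459/2030 ≈ -0.71872)
f(X) = -3 + 2*X/(29 + X) (f(X) = -3 + (X + X)/(29 + X) = -3 + (2*X)/(29 + X) = -3 + 2*X/(29 + X))
E*f(38) = -1459*(-87 - 1*38)/(2030*(29 + 38)) = -1459*(-87 - 38)/(2030*67) = -1459*(-125)/136010 = -1459/2030*(-125/67) = 36475/27202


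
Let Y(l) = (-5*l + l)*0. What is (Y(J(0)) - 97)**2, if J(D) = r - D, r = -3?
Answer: 9409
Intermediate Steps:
J(D) = -3 - D
Y(l) = 0 (Y(l) = -4*l*0 = 0)
(Y(J(0)) - 97)**2 = (0 - 97)**2 = (-97)**2 = 9409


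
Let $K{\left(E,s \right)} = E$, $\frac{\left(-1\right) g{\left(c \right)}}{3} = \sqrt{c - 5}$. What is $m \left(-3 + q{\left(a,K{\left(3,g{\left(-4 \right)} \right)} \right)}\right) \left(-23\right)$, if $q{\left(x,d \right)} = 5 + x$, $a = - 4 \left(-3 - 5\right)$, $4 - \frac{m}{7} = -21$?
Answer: $-136850$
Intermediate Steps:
$m = 175$ ($m = 28 - -147 = 28 + 147 = 175$)
$g{\left(c \right)} = - 3 \sqrt{-5 + c}$ ($g{\left(c \right)} = - 3 \sqrt{c - 5} = - 3 \sqrt{-5 + c}$)
$a = 32$ ($a = \left(-4\right) \left(-8\right) = 32$)
$m \left(-3 + q{\left(a,K{\left(3,g{\left(-4 \right)} \right)} \right)}\right) \left(-23\right) = 175 \left(-3 + \left(5 + 32\right)\right) \left(-23\right) = 175 \left(-3 + 37\right) \left(-23\right) = 175 \cdot 34 \left(-23\right) = 5950 \left(-23\right) = -136850$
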